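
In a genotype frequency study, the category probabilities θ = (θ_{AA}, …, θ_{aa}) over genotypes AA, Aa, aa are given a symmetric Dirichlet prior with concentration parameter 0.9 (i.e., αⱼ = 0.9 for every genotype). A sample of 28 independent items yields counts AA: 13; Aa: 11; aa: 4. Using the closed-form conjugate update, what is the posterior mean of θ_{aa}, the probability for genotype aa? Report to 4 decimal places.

The Dirichlet prior is conjugate to the Multinomial likelihood: each posterior αⱼ = prior αⱼ + observed count nⱼ.
Posterior concentration: (13.9, 11.9, 4.9), total = 30.7.
E[θ_{aa}|data] = α_{aa}/Σα = 4.9/30.7 = 0.1596.

0.1596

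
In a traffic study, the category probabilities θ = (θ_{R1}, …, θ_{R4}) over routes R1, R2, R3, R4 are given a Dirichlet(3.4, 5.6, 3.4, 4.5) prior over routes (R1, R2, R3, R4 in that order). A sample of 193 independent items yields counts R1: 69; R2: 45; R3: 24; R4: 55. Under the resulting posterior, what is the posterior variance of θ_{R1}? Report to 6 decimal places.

0.001071

The Dirichlet prior is conjugate to the Multinomial likelihood: each posterior αⱼ = prior αⱼ + observed count nⱼ.
Posterior concentration: (72.4, 50.6, 27.4, 59.5), total = 209.9.
Var[θ_j] = α_j(Σα−α_j)/((Σα)²(Σα+1)) = 72.4·137.5/(209.9²·210.9) = 0.001071.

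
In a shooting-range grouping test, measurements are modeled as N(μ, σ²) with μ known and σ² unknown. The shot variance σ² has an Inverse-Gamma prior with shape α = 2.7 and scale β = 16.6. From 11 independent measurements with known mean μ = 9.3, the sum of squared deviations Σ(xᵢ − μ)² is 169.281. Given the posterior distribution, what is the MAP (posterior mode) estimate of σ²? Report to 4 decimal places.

With known mean μ and an Inverse-Gamma(α, β) prior on σ², the Normal likelihood is conjugate: posterior is Inv-Gamma(α + n/2, β + Σ(xᵢ−μ)²/2).
Posterior: Inv-Gamma(2.7 + 11/2, 16.6 + 169.281/2) = Inv-Gamma(8.20, 101.2405).
Mode = β/(α+1) = 101.2405/9.20 = 11.0044.

11.0044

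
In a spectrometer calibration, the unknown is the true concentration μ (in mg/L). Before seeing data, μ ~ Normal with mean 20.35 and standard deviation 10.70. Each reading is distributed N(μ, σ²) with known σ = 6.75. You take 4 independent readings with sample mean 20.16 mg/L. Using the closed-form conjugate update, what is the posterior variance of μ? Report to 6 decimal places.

10.359916

For Normal data with known variance σ², a Normal(μ₀, σ₀²) prior on μ is conjugate. Posterior precision = 1/σ₀² + n/σ²; posterior mean is the precision-weighted average of μ₀ and x̄.
σ₀² = 10.70² = 114.49, σ² = 6.75² = 45.5625; σ² + n·σ₀² = 45.5625 + 4·114.49 = 503.5225.
Posterior precision = 1/σ₀² + n/σ² = 1/114.49 + 4/45.5625 = (σ² + n·σ₀²)/(σ₀²σ²) = 503.5225/(114.49·45.5625); posterior variance σₙ² = σ₀²σ²/(σ² + n·σ₀²) = 114.49·45.5625/503.5225 = 10.359916.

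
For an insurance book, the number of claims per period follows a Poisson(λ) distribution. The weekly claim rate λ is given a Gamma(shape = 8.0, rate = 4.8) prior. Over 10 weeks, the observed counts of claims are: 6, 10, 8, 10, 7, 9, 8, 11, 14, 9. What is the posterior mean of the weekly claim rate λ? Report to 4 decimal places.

6.7568

With a Gamma(shape α, rate β) prior, the Poisson likelihood is conjugate: the posterior is Gamma(α + ΣXᵢ, β + n).
Sum of counts S = 92 over n = 10 weeks.
Posterior: Gamma(α+S, β+n) = Gamma(8.0+92, 4.8+10) = Gamma(100.0, 14.8).
Posterior mean = α/β = 100.0/14.8 = 6.7568.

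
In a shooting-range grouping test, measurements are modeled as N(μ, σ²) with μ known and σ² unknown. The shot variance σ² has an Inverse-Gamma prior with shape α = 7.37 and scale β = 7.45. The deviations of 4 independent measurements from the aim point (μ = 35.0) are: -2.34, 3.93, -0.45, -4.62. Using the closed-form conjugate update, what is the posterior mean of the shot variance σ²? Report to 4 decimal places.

3.4270

With known mean μ and an Inverse-Gamma(α, β) prior on σ², the Normal likelihood is conjugate: posterior is Inv-Gamma(α + n/2, β + Σ(xᵢ−μ)²/2).
Σ(xᵢ−μ)² = (-2.34)² + (3.93)² + (-0.45)² + (-4.62)² = 42.4674.
Posterior: Inv-Gamma(7.37 + 4/2, 7.45 + 42.4674/2) = Inv-Gamma(9.37, 28.68370).
E[σ²|data] = β/(α−1) = 28.68370/8.37 = 3.4270.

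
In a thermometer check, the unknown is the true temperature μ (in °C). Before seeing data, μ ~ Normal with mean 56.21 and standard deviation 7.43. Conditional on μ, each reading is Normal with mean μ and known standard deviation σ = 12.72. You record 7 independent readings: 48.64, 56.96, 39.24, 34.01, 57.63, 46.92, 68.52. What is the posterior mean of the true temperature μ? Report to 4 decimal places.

For Normal data with known variance σ², a Normal(μ₀, σ₀²) prior on μ is conjugate. Posterior precision = 1/σ₀² + n/σ²; posterior mean is the precision-weighted average of μ₀ and x̄.
Σxᵢ = 48.64 + 56.96 + 39.24 + 34.01 + 57.63 + 46.92 + 68.52 = 351.92, so n·x̄ = 351.92.
σ₀² = 7.43² = 55.2049, σ² = 12.72² = 161.7984; σ² + n·σ₀² = 161.7984 + 7·55.2049 = 548.2327.
Posterior mean = (μ₀/σ₀² + n·x̄/σ²)/(1/σ₀² + n/σ²) = (σ²·μ₀ + σ₀²·n·x̄)/(σ² + n·σ₀²) = (161.7984·56.21 + 55.2049·351.92)/548.2327 = 28522.396472/548.2327 = 52.0261.

52.0261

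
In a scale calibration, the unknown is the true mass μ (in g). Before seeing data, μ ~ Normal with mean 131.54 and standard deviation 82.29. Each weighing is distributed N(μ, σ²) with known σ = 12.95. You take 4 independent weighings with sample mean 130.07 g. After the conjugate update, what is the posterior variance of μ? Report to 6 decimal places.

For Normal data with known variance σ², a Normal(μ₀, σ₀²) prior on μ is conjugate. Posterior precision = 1/σ₀² + n/σ²; posterior mean is the precision-weighted average of μ₀ and x̄.
σ₀² = 82.29² = 6771.6441, σ² = 12.95² = 167.7025; σ² + n·σ₀² = 167.7025 + 4·6771.6441 = 27254.2789.
Posterior precision = 1/σ₀² + n/σ² = 1/6771.6441 + 4/167.7025 = (σ² + n·σ₀²)/(σ₀²σ²) = 27254.2789/(6771.6441·167.7025); posterior variance σₙ² = σ₀²σ²/(σ² + n·σ₀²) = 6771.6441·167.7025/27254.2789 = 41.667646.

41.667646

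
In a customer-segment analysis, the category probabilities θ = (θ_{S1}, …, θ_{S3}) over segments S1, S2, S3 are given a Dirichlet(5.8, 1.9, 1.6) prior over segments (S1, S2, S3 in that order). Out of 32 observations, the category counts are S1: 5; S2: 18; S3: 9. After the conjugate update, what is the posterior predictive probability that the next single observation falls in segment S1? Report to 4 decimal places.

0.2615

The Dirichlet prior is conjugate to the Multinomial likelihood: each posterior αⱼ = prior αⱼ + observed count nⱼ.
Posterior concentration: (10.8, 19.9, 10.6), total = 41.3.
P(next = S1 | data) = α_{S1}/Σα = 0.2615.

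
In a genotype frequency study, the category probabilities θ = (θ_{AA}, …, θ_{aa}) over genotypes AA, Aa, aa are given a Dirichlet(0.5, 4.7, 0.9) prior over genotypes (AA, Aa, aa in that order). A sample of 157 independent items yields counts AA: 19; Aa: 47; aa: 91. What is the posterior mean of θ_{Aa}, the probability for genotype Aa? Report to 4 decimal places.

0.3170

The Dirichlet prior is conjugate to the Multinomial likelihood: each posterior αⱼ = prior αⱼ + observed count nⱼ.
Posterior concentration: (19.5, 51.7, 91.9), total = 163.1.
E[θ_{Aa}|data] = α_{Aa}/Σα = 51.7/163.1 = 0.3170.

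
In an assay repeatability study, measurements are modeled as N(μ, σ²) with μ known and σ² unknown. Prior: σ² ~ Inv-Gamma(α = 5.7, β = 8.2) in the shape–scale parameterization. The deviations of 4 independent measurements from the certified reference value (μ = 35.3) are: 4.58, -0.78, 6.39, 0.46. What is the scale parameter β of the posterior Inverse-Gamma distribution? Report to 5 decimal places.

With known mean μ and an Inverse-Gamma(α, β) prior on σ², the Normal likelihood is conjugate: posterior is Inv-Gamma(α + n/2, β + Σ(xᵢ−μ)²/2).
Σ(xᵢ−μ)² = (4.58)² + (-0.78)² + (6.39)² + (0.46)² = 62.6285.
Posterior: Inv-Gamma(5.7 + 4/2, 8.2 + 62.6285/2) = Inv-Gamma(7.70, 39.51425).
Posterior β = 39.51425.

39.51425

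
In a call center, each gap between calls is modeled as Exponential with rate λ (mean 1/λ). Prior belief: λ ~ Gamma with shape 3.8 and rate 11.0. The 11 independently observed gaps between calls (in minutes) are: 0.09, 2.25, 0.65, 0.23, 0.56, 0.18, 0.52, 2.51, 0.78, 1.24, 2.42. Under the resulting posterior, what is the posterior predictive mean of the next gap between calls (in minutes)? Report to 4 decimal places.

With a Gamma(shape α, rate β) prior on the exponential rate λ, the posterior after n observations with total T = Σxᵢ is Gamma(α+n, β+T).
Sum of observations T = 11.43 minutes; n = 11.
Posterior: Gamma(3.8+11, 11.0+11.43) = Gamma(14.8, 22.43).
The predictive distribution for the next observation is Lomax; its mean is β/(α−1) = 22.43/13.8 = 1.6254.

1.6254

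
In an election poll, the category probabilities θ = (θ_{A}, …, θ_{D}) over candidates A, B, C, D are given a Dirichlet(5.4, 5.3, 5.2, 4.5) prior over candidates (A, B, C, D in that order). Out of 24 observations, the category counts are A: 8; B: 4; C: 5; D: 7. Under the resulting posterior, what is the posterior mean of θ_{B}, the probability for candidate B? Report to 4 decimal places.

0.2095

The Dirichlet prior is conjugate to the Multinomial likelihood: each posterior αⱼ = prior αⱼ + observed count nⱼ.
Posterior concentration: (13.4, 9.3, 10.2, 11.5), total = 44.4.
E[θ_{B}|data] = α_{B}/Σα = 9.3/44.4 = 0.2095.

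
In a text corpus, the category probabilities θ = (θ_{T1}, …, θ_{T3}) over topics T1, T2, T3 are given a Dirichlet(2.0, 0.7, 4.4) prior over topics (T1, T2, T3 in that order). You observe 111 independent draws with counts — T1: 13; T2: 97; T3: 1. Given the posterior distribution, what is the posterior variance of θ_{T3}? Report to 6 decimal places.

0.000366

The Dirichlet prior is conjugate to the Multinomial likelihood: each posterior αⱼ = prior αⱼ + observed count nⱼ.
Posterior concentration: (15.0, 97.7, 5.4), total = 118.1.
Var[θ_j] = α_j(Σα−α_j)/((Σα)²(Σα+1)) = 5.4·112.7/(118.1²·119.1) = 0.000366.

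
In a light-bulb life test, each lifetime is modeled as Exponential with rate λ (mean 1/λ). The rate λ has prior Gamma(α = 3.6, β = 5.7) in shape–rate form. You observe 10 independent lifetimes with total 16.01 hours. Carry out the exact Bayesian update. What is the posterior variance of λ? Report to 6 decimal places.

With a Gamma(shape α, rate β) prior on the exponential rate λ, the posterior after n observations with total T = Σxᵢ is Gamma(α+n, β+T).
Posterior: Gamma(3.6+10, 5.7+16.01) = Gamma(13.6, 21.71).
Var = α/β² = 0.028855.

0.028855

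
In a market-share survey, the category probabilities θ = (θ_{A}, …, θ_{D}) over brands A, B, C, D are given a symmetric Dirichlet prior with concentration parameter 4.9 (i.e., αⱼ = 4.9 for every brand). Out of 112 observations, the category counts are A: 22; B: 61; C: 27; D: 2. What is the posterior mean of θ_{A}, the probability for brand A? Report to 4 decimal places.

0.2044

The Dirichlet prior is conjugate to the Multinomial likelihood: each posterior αⱼ = prior αⱼ + observed count nⱼ.
Posterior concentration: (26.9, 65.9, 31.9, 6.9), total = 131.6.
E[θ_{A}|data] = α_{A}/Σα = 26.9/131.6 = 0.2044.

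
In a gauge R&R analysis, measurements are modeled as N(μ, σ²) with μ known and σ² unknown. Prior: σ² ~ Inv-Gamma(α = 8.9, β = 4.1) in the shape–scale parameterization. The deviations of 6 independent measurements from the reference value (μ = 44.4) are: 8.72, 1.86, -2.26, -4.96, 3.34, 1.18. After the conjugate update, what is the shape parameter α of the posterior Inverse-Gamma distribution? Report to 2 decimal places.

11.90

With known mean μ and an Inverse-Gamma(α, β) prior on σ², the Normal likelihood is conjugate: posterior is Inv-Gamma(α + n/2, β + Σ(xᵢ−μ)²/2).
Σ(xᵢ−μ)² = (8.72)² + (1.86)² + (-2.26)² + (-4.96)² + (3.34)² + (1.18)² = 121.7552.
Posterior: Inv-Gamma(8.9 + 6/2, 4.1 + 121.7552/2) = Inv-Gamma(11.90, 64.97760).
Posterior α = 11.90.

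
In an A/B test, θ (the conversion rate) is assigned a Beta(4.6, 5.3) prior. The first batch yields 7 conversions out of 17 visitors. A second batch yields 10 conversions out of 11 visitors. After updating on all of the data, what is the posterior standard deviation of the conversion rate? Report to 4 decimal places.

0.0794

The Beta prior is conjugate to a Binomial/Bernoulli likelihood; the update adds successes to α and failures to β.
After batch 1: Beta(4.6+7, 5.3+10) = Beta(11.6, 15.3).
After batch 2: Beta(11.6+10, 15.3+1) = Beta(21.6, 16.3).
Var = αβ/((α+β)²(α+β+1)) = 21.6·16.3/(37.9²·38.9) = 0.00630106; SD = √0.00630106 = 0.0794.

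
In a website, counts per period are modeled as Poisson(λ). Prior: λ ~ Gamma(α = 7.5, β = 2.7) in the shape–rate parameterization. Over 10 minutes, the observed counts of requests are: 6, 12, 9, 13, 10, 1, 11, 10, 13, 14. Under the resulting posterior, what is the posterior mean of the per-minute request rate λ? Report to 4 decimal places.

With a Gamma(shape α, rate β) prior, the Poisson likelihood is conjugate: the posterior is Gamma(α + ΣXᵢ, β + n).
Sum of counts S = 99 over n = 10 minutes.
Posterior: Gamma(α+S, β+n) = Gamma(7.5+99, 2.7+10) = Gamma(106.5, 12.7).
Posterior mean = α/β = 106.5/12.7 = 8.3858.

8.3858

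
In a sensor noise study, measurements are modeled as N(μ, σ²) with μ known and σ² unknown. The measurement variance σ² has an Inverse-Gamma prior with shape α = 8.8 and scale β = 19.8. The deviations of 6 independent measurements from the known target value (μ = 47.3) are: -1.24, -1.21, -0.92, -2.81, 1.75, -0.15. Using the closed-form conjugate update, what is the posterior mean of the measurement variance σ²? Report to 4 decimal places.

With known mean μ and an Inverse-Gamma(α, β) prior on σ², the Normal likelihood is conjugate: posterior is Inv-Gamma(α + n/2, β + Σ(xᵢ−μ)²/2).
Σ(xᵢ−μ)² = (-1.24)² + (-1.21)² + (-0.92)² + (-2.81)² + (1.75)² + (-0.15)² = 14.8292.
Posterior: Inv-Gamma(8.8 + 6/2, 19.8 + 14.8292/2) = Inv-Gamma(11.80, 27.21460).
E[σ²|data] = β/(α−1) = 27.21460/10.80 = 2.5199.

2.5199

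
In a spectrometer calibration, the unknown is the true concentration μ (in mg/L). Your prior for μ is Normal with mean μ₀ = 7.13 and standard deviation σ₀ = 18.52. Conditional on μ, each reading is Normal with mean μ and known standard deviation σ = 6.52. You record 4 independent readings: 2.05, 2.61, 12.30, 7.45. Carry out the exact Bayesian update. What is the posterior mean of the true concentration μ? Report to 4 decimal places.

For Normal data with known variance σ², a Normal(μ₀, σ₀²) prior on μ is conjugate. Posterior precision = 1/σ₀² + n/σ²; posterior mean is the precision-weighted average of μ₀ and x̄.
Σxᵢ = 2.05 + 2.61 + 12.30 + 7.45 = 24.41, so n·x̄ = 24.41.
σ₀² = 18.52² = 342.9904, σ² = 6.52² = 42.5104; σ² + n·σ₀² = 42.5104 + 4·342.9904 = 1414.472.
Posterior mean = (μ₀/σ₀² + n·x̄/σ²)/(1/σ₀² + n/σ²) = (σ²·μ₀ + σ₀²·n·x̄)/(σ² + n·σ₀²) = (42.5104·7.13 + 342.9904·24.41)/1414.472 = 8675.494816/1414.472 = 6.1334.

6.1334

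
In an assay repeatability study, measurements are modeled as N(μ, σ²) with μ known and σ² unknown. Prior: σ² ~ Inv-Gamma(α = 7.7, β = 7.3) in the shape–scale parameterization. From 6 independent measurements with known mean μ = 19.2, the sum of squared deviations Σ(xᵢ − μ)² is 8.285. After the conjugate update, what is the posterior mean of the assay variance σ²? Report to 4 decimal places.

1.1796

With known mean μ and an Inverse-Gamma(α, β) prior on σ², the Normal likelihood is conjugate: posterior is Inv-Gamma(α + n/2, β + Σ(xᵢ−μ)²/2).
Posterior: Inv-Gamma(7.7 + 6/2, 7.3 + 8.285/2) = Inv-Gamma(10.70, 11.4425).
E[σ²|data] = β/(α−1) = 11.4425/9.70 = 1.1796.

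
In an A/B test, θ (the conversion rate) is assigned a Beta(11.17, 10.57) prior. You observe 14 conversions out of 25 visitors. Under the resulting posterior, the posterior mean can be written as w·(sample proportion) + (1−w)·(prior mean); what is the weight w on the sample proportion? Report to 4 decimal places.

The Beta prior is conjugate to a Binomial/Bernoulli likelihood; the update adds successes to α and failures to β.
Posterior mean = (α₀+k)/(α₀+β₀+n) = [n/(α₀+β₀+n)]·(k/n) + [(α₀+β₀)/(α₀+β₀+n)]·α₀/(α₀+β₀), so only n and the prior enter the weight.
The weight on the data is w = n/(α₀+β₀+n) = 25/(11.17+10.57+25) = 25/46.74 = 0.5349.

0.5349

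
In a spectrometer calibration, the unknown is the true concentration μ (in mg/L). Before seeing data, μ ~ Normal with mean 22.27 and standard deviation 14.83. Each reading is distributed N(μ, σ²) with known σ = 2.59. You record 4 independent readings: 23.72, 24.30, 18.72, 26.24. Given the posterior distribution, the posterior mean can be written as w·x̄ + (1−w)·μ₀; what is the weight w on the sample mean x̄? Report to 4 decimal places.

0.9924

For Normal data with known variance σ², a Normal(μ₀, σ₀²) prior on μ is conjugate. Posterior precision = 1/σ₀² + n/σ²; posterior mean is the precision-weighted average of μ₀ and x̄.
σ₀² = 14.83² = 219.9289, σ² = 2.59² = 6.7081. Prior precision 1/σ₀² = 1/219.9289; data precision n/σ² = 4/6.7081.
w = (n/σ²)/(1/σ₀² + n/σ²) = n·σ₀²/(σ² + n·σ₀²) = 4·219.9289/(6.7081 + 4·219.9289) = 879.7156/886.4237 = 0.9924.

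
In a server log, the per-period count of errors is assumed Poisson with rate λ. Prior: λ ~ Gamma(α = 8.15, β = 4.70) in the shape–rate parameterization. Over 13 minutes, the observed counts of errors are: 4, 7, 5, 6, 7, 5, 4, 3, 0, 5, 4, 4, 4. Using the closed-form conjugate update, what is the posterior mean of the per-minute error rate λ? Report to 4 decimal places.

3.7373

With a Gamma(shape α, rate β) prior, the Poisson likelihood is conjugate: the posterior is Gamma(α + ΣXᵢ, β + n).
Sum of counts S = 58 over n = 13 minutes.
Posterior: Gamma(α+S, β+n) = Gamma(8.15+58, 4.70+13) = Gamma(66.15, 17.70).
Posterior mean = α/β = 66.15/17.70 = 3.7373.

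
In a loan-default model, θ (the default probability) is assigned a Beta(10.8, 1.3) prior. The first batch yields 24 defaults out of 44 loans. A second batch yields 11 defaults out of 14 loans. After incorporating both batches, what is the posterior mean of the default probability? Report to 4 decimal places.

0.6534

The Beta prior is conjugate to a Binomial/Bernoulli likelihood; the update adds successes to α and failures to β.
After batch 1: Beta(10.8+24, 1.3+20) = Beta(34.8, 21.3).
After batch 2: Beta(34.8+11, 21.3+3) = Beta(45.8, 24.3).
Posterior mean = α/(α+β) = 45.8/70.1 = 0.6534.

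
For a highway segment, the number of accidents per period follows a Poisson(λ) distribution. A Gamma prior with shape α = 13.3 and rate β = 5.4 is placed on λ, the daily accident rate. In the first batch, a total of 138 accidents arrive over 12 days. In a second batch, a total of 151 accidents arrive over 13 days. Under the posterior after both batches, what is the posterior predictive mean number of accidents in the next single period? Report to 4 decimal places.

9.9441

With a Gamma(shape α, rate β) prior, the Poisson likelihood is conjugate: the posterior is Gamma(α + ΣXᵢ, β + n).
After batch 1: Gamma(α+S, β+n) = Gamma(13.3+138, 5.4+12) = Gamma(151.3, 17.4).
After batch 2: Gamma(α+S, β+n) = Gamma(151.3+151, 17.4+13) = Gamma(302.3, 30.4).
The predictive distribution for one future period is NegBinom with mean α/β = 9.9441.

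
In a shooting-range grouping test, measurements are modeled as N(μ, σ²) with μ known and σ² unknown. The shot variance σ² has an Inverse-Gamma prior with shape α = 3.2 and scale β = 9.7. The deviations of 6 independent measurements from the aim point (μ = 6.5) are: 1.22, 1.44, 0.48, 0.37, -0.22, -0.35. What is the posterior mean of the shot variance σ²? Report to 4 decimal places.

With known mean μ and an Inverse-Gamma(α, β) prior on σ², the Normal likelihood is conjugate: posterior is Inv-Gamma(α + n/2, β + Σ(xᵢ−μ)²/2).
Σ(xᵢ−μ)² = (1.22)² + (1.44)² + (0.48)² + (0.37)² + (-0.22)² + (-0.35)² = 4.1002.
Posterior: Inv-Gamma(3.2 + 6/2, 9.7 + 4.1002/2) = Inv-Gamma(6.20, 11.75010).
E[σ²|data] = β/(α−1) = 11.75010/5.20 = 2.2596.

2.2596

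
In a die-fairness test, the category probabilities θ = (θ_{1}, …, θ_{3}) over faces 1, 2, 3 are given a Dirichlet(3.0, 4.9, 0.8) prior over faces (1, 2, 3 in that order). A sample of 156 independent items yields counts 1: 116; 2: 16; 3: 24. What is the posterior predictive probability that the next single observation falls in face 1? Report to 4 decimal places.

0.7225

The Dirichlet prior is conjugate to the Multinomial likelihood: each posterior αⱼ = prior αⱼ + observed count nⱼ.
Posterior concentration: (119.0, 20.9, 24.8), total = 164.7.
P(next = 1 | data) = α_{1}/Σα = 0.7225.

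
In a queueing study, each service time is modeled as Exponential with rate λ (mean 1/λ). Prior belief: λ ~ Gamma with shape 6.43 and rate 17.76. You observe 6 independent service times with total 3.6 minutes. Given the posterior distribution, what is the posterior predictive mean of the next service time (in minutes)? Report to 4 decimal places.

With a Gamma(shape α, rate β) prior on the exponential rate λ, the posterior after n observations with total T = Σxᵢ is Gamma(α+n, β+T).
Posterior: Gamma(6.43+6, 17.76+3.6) = Gamma(12.43, 21.36).
The predictive distribution for the next observation is Lomax; its mean is β/(α−1) = 21.36/11.43 = 1.8688.

1.8688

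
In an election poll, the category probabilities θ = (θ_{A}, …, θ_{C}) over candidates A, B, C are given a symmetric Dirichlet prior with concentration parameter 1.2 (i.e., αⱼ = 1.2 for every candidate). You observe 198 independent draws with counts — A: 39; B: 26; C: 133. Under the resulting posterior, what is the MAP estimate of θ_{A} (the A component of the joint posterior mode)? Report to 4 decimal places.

The Dirichlet prior is conjugate to the Multinomial likelihood: each posterior αⱼ = prior αⱼ + observed count nⱼ.
Posterior concentration: (40.2, 27.2, 134.2), total = 201.6.
Joint mode component: (α_{A}−1)/(Σα−K) = 39.2/198.6 = 0.1974.

0.1974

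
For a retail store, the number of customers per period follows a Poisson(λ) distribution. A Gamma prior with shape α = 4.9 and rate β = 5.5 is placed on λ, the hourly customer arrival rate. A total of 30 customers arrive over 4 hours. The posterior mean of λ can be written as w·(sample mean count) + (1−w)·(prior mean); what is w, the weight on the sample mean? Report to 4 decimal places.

With a Gamma(shape α, rate β) prior, the Poisson likelihood is conjugate: the posterior is Gamma(α + ΣXᵢ, β + n).
Posterior mean = (α₀+S)/(β₀+n) = [n/(β₀+n)]·(S/n) + [β₀/(β₀+n)]·(α₀/β₀), so only n and β₀ enter the weight.
Weight on data w = n/(β₀+n) = 4/(5.5+4) = 4/9.5 = 0.4211.

0.4211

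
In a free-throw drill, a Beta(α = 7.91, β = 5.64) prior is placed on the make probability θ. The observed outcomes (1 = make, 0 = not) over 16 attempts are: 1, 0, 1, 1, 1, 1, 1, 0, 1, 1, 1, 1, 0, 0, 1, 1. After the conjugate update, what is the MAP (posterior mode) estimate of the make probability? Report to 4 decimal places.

0.6864

The Beta prior is conjugate to a Binomial/Bernoulli likelihood; the update adds successes to α and failures to β.
Posterior: Beta(α+k, β+n−k) = Beta(7.91+12, 5.64+4) = Beta(19.91, 9.64).
Mode of Beta(a,b) for a,b>1 is (a−1)/(a+b−2) = 18.91/27.55 = 0.6864.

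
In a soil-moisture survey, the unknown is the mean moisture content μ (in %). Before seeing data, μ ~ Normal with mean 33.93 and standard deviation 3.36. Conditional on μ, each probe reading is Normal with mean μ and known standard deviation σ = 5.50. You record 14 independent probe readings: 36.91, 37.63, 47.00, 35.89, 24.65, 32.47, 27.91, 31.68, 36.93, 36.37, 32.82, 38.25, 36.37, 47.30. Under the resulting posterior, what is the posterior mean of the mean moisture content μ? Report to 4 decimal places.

For Normal data with known variance σ², a Normal(μ₀, σ₀²) prior on μ is conjugate. Posterior precision = 1/σ₀² + n/σ²; posterior mean is the precision-weighted average of μ₀ and x̄.
Σxᵢ = 36.91 + 37.63 + 47.00 + 35.89 + 24.65 + 32.47 + 27.91 + 31.68 + 36.93 + 36.37 + 32.82 + 38.25 + 36.37 + 47.30 = 502.18, so n·x̄ = 502.18.
σ₀² = 3.36² = 11.2896, σ² = 5.50² = 30.25; σ² + n·σ₀² = 30.25 + 14·11.2896 = 188.3044.
Posterior mean = (μ₀/σ₀² + n·x̄/σ²)/(1/σ₀² + n/σ²) = (σ²·μ₀ + σ₀²·n·x̄)/(σ² + n·σ₀²) = (30.25·33.93 + 11.2896·502.18)/188.3044 = 6695.793828/188.3044 = 35.5584.

35.5584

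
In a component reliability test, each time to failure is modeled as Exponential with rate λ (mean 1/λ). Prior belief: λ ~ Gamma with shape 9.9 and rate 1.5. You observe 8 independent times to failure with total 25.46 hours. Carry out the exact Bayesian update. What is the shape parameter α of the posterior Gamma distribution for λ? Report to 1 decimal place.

17.9

With a Gamma(shape α, rate β) prior on the exponential rate λ, the posterior after n observations with total T = Σxᵢ is Gamma(α+n, β+T).
Posterior: Gamma(9.9+8, 1.5+25.46) = Gamma(17.9, 26.96).
Posterior α = 17.9.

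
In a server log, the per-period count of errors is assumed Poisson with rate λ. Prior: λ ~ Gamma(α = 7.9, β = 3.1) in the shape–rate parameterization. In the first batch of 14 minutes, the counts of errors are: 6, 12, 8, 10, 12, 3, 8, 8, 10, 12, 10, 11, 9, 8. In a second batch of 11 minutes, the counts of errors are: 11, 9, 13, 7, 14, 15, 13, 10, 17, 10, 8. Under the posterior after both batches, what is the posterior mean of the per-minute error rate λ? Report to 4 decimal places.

With a Gamma(shape α, rate β) prior, the Poisson likelihood is conjugate: the posterior is Gamma(α + ΣXᵢ, β + n).
Batch 1: sum of counts S = 127 over n = 14 minutes.
After batch 1: Gamma(α+S, β+n) = Gamma(7.9+127, 3.1+14) = Gamma(134.9, 17.1).
Batch 2: sum of counts S = 127 over n = 11 minutes.
After batch 2: Gamma(α+S, β+n) = Gamma(134.9+127, 17.1+11) = Gamma(261.9, 28.1).
Posterior mean = α/β = 261.9/28.1 = 9.3203.

9.3203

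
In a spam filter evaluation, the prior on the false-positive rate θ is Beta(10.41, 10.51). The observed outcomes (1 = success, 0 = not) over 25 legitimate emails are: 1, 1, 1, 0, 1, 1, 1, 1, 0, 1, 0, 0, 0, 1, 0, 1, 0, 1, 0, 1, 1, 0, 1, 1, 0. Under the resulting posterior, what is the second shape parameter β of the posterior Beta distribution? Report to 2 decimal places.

20.51

The Beta prior is conjugate to a Binomial/Bernoulli likelihood; the update adds successes to α and failures to β.
Posterior: Beta(α+k, β+n−k) = Beta(10.41+15, 10.51+10) = Beta(25.41, 20.51).
Posterior β = 20.51.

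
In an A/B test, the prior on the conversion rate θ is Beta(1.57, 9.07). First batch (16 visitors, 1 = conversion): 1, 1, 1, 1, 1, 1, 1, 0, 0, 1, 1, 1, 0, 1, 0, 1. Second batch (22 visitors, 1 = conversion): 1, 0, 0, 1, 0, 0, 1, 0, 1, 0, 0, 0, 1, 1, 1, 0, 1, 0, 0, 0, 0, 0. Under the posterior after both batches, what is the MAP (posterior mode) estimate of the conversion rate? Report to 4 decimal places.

0.4410

The Beta prior is conjugate to a Binomial/Bernoulli likelihood; the update adds successes to α and failures to β.
After batch 1: Beta(1.57+12, 9.07+4) = Beta(13.57, 13.07).
After batch 2: Beta(13.57+8, 13.07+14) = Beta(21.57, 27.07).
Mode of Beta(a,b) for a,b>1 is (a−1)/(a+b−2) = 20.57/46.64 = 0.4410.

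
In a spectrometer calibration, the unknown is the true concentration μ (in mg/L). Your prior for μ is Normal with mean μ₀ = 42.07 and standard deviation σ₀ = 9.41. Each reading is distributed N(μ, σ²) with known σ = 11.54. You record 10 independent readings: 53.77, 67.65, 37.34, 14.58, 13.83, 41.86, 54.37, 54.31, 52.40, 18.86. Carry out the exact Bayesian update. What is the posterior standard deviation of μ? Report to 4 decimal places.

3.4024

For Normal data with known variance σ², a Normal(μ₀, σ₀²) prior on μ is conjugate. Posterior precision = 1/σ₀² + n/σ²; posterior mean is the precision-weighted average of μ₀ and x̄.
σ₀² = 9.41² = 88.5481, σ² = 11.54² = 133.1716; σ² + n·σ₀² = 133.1716 + 10·88.5481 = 1018.6526.
Posterior precision = 1/σ₀² + n/σ² = 1/88.5481 + 10/133.1716 = (σ² + n·σ₀²)/(σ₀²σ²) = 1018.6526/(88.5481·133.1716); posterior variance σₙ² = σ₀²σ²/(σ² + n·σ₀²) = 88.5481·133.1716/1018.6526 = 11.576167.
Posterior SD = √σₙ² = √(88.5481·133.1716/1018.6526) = 3.4024.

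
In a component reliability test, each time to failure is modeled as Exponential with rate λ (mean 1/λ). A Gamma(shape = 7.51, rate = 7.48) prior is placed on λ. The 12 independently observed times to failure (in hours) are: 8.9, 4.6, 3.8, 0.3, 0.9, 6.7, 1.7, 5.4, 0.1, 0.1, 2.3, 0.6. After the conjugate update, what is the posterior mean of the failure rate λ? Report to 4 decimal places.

With a Gamma(shape α, rate β) prior on the exponential rate λ, the posterior after n observations with total T = Σxᵢ is Gamma(α+n, β+T).
Sum of observations T = 35.4 hours; n = 12.
Posterior: Gamma(7.51+12, 7.48+35.4) = Gamma(19.51, 42.88).
Posterior mean of λ = α/β = 19.51/42.88 = 0.4550.

0.4550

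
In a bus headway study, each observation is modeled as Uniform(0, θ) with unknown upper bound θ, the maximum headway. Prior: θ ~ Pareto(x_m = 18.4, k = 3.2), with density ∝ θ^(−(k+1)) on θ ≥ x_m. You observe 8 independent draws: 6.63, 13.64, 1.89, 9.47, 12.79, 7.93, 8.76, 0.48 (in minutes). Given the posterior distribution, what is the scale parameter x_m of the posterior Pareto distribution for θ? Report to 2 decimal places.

A Pareto(scale x_m, shape k) prior on the upper bound θ of Uniform(0, θ) is conjugate: posterior is Pareto(max(x_m, max xᵢ), k + n).
Sample maximum = 13.64; prior scale x_m = 18.4 → posterior scale = max = 18.40.
Posterior shape = 3.2 + 8 = 11.2.
Posterior scale x_m = 18.40.

18.40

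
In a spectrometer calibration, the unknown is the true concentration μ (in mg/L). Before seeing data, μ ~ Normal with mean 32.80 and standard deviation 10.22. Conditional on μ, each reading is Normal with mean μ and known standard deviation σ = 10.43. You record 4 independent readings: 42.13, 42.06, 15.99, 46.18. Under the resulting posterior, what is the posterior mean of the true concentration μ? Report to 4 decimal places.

For Normal data with known variance σ², a Normal(μ₀, σ₀²) prior on μ is conjugate. Posterior precision = 1/σ₀² + n/σ²; posterior mean is the precision-weighted average of μ₀ and x̄.
Σxᵢ = 42.13 + 42.06 + 15.99 + 46.18 = 146.36, so n·x̄ = 146.36.
σ₀² = 10.22² = 104.4484, σ² = 10.43² = 108.7849; σ² + n·σ₀² = 108.7849 + 4·104.4484 = 526.5785.
Posterior mean = (μ₀/σ₀² + n·x̄/σ²)/(1/σ₀² + n/σ²) = (σ²·μ₀ + σ₀²·n·x̄)/(σ² + n·σ₀²) = (108.7849·32.80 + 104.4484·146.36)/526.5785 = 18855.212544/526.5785 = 35.8070.

35.8070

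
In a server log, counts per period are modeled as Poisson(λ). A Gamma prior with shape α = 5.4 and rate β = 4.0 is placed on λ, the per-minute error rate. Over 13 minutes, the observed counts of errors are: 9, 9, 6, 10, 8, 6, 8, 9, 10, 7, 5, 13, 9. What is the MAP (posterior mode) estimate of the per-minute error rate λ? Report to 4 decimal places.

6.6706

With a Gamma(shape α, rate β) prior, the Poisson likelihood is conjugate: the posterior is Gamma(α + ΣXᵢ, β + n).
Sum of counts S = 109 over n = 13 minutes.
Posterior: Gamma(α+S, β+n) = Gamma(5.4+109, 4.0+13) = Gamma(114.4, 17.0).
Mode of Gamma(α,β) for α≥1 is (α−1)/β = 113.4/17.0 = 6.6706.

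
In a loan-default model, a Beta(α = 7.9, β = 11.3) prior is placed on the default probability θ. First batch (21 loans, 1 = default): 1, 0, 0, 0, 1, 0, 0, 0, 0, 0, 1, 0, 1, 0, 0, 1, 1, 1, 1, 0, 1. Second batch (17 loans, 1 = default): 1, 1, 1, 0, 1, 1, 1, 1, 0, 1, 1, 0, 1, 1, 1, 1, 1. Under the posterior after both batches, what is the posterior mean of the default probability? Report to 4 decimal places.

The Beta prior is conjugate to a Binomial/Bernoulli likelihood; the update adds successes to α and failures to β.
After batch 1: Beta(7.9+9, 11.3+12) = Beta(16.9, 23.3).
After batch 2: Beta(16.9+14, 23.3+3) = Beta(30.9, 26.3).
Posterior mean = α/(α+β) = 30.9/57.2 = 0.5402.

0.5402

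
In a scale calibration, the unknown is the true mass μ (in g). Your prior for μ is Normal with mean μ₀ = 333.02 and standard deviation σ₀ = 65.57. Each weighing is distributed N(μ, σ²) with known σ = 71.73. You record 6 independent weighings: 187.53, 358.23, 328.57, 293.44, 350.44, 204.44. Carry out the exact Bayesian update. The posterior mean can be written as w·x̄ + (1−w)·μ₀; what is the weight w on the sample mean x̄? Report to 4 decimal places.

0.8337

For Normal data with known variance σ², a Normal(μ₀, σ₀²) prior on μ is conjugate. Posterior precision = 1/σ₀² + n/σ²; posterior mean is the precision-weighted average of μ₀ and x̄.
σ₀² = 65.57² = 4299.4249, σ² = 71.73² = 5145.1929. Prior precision 1/σ₀² = 1/4299.4249; data precision n/σ² = 6/5145.1929.
w = (n/σ²)/(1/σ₀² + n/σ²) = n·σ₀²/(σ² + n·σ₀²) = 6·4299.4249/(5145.1929 + 6·4299.4249) = 25796.5494/30941.7423 = 0.8337.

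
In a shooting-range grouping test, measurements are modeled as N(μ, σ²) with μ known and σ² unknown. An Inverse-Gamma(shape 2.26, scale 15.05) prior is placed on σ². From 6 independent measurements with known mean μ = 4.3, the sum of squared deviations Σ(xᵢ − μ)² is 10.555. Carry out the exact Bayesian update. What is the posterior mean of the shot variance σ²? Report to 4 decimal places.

With known mean μ and an Inverse-Gamma(α, β) prior on σ², the Normal likelihood is conjugate: posterior is Inv-Gamma(α + n/2, β + Σ(xᵢ−μ)²/2).
Posterior: Inv-Gamma(2.26 + 6/2, 15.05 + 10.555/2) = Inv-Gamma(5.26, 20.3275).
E[σ²|data] = β/(α−1) = 20.3275/4.26 = 4.7717.

4.7717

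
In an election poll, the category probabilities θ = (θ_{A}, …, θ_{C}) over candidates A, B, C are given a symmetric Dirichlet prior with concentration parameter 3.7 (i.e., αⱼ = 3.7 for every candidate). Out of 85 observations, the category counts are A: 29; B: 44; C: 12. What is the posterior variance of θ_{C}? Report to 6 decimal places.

0.001408

The Dirichlet prior is conjugate to the Multinomial likelihood: each posterior αⱼ = prior αⱼ + observed count nⱼ.
Posterior concentration: (32.7, 47.7, 15.7), total = 96.1.
Var[θ_j] = α_j(Σα−α_j)/((Σα)²(Σα+1)) = 15.7·80.4/(96.1²·97.1) = 0.001408.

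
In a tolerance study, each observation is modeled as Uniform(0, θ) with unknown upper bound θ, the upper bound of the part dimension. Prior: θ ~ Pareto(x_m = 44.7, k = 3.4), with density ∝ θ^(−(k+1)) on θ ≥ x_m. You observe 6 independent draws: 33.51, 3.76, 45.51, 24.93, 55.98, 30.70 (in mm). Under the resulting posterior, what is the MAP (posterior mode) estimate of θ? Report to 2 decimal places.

55.98

A Pareto(scale x_m, shape k) prior on the upper bound θ of Uniform(0, θ) is conjugate: posterior is Pareto(max(x_m, max xᵢ), k + n).
Sample maximum = 55.98; prior scale x_m = 44.7 → posterior scale = max = 55.98.
Posterior shape = 3.4 + 6 = 9.4.
The Pareto density is decreasing on [x_m, ∞), so the mode is x_m = 55.98.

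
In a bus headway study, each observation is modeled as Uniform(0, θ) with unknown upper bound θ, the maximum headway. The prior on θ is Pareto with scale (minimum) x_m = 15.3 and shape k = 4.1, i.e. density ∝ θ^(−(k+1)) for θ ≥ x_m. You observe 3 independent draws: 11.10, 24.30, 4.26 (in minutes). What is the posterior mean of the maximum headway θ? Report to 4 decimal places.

A Pareto(scale x_m, shape k) prior on the upper bound θ of Uniform(0, θ) is conjugate: posterior is Pareto(max(x_m, max xᵢ), k + n).
Sample maximum = 24.30; prior scale x_m = 15.3 → posterior scale = max = 24.30.
Posterior shape = 4.1 + 3 = 7.1.
E[θ|data] = k·x_m/(k−1) = 7.1·24.30/6.1 = 28.2836.

28.2836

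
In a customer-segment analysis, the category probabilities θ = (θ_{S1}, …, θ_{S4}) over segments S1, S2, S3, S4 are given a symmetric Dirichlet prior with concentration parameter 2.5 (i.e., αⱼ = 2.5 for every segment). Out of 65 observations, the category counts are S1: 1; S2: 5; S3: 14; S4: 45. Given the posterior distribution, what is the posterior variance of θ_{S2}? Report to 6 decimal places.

0.001184

The Dirichlet prior is conjugate to the Multinomial likelihood: each posterior αⱼ = prior αⱼ + observed count nⱼ.
Posterior concentration: (3.5, 7.5, 16.5, 47.5), total = 75.0.
Var[θ_j] = α_j(Σα−α_j)/((Σα)²(Σα+1)) = 7.5·67.5/(75.0²·76.0) = 0.001184.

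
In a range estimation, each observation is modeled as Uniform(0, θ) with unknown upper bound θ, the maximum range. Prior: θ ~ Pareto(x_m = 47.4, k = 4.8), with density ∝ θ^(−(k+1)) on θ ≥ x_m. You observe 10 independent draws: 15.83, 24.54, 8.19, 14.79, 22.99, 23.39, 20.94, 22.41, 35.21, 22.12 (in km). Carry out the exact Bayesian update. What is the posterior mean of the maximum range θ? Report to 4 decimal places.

A Pareto(scale x_m, shape k) prior on the upper bound θ of Uniform(0, θ) is conjugate: posterior is Pareto(max(x_m, max xᵢ), k + n).
Sample maximum = 35.21; prior scale x_m = 47.4 → posterior scale = max = 47.40.
Posterior shape = 4.8 + 10 = 14.8.
E[θ|data] = k·x_m/(k−1) = 14.8·47.40/13.8 = 50.8348.

50.8348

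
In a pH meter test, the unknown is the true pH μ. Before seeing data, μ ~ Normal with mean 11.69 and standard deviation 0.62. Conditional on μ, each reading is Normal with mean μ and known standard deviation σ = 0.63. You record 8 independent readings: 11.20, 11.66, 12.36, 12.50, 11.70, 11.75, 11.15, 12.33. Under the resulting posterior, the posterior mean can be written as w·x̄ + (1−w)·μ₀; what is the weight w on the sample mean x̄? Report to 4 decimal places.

0.8857

For Normal data with known variance σ², a Normal(μ₀, σ₀²) prior on μ is conjugate. Posterior precision = 1/σ₀² + n/σ²; posterior mean is the precision-weighted average of μ₀ and x̄.
σ₀² = 0.62² = 0.3844, σ² = 0.63² = 0.3969. Prior precision 1/σ₀² = 1/0.3844; data precision n/σ² = 8/0.3969.
w = (n/σ²)/(1/σ₀² + n/σ²) = n·σ₀²/(σ² + n·σ₀²) = 8·0.3844/(0.3969 + 8·0.3844) = 3.0752/3.4721 = 0.8857.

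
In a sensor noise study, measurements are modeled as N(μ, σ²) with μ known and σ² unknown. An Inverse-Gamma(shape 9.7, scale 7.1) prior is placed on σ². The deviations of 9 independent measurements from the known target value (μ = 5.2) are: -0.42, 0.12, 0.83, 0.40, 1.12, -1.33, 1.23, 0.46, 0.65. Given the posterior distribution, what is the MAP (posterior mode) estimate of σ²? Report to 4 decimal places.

With known mean μ and an Inverse-Gamma(α, β) prior on σ², the Normal likelihood is conjugate: posterior is Inv-Gamma(α + n/2, β + Σ(xᵢ−μ)²/2).
Σ(xᵢ−μ)² = (-0.42)² + (0.12)² + (0.83)² + (0.40)² + (1.12)² + (-1.33)² + (1.23)² + (0.46)² + (0.65)² = 6.2100.
Posterior: Inv-Gamma(9.7 + 9/2, 7.1 + 6.2100/2) = Inv-Gamma(14.20, 10.20500).
Mode = β/(α+1) = 10.20500/15.20 = 0.6714.

0.6714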